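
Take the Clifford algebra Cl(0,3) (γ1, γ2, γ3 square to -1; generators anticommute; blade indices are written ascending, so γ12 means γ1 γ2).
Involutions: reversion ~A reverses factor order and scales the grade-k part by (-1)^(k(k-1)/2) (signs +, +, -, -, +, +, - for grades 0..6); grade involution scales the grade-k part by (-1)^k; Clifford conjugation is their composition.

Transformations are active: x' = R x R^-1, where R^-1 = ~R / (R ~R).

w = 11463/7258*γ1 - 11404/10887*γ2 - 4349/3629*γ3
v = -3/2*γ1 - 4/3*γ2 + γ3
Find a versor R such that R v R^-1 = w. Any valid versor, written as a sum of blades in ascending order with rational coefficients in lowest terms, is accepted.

Since q(v) = q(w) = -181/36, the sum R = v + w = 288/3629*γ1 - 8640/3629*γ2 - 720/3629*γ3 does the job whenever invertible.
Answer: 288/3629*γ1 - 8640/3629*γ2 - 720/3629*γ3


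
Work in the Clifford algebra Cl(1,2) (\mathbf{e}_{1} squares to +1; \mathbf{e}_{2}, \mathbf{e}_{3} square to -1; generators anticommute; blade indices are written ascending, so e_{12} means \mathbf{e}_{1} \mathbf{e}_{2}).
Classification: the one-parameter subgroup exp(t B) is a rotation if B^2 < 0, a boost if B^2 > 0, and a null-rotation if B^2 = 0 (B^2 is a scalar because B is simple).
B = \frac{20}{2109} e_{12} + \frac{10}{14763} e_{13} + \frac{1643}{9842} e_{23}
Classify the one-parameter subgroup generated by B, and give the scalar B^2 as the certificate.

B^2 term by term: the squares give (\frac{20}{2109})^2*(e_{12})^2 + (\frac{10}{14763})^2*(e_{13})^2 + (\frac{1643}{9842})^2*(e_{23})^2 = \frac{400}{4447881}*(+1) + \frac{100}{217946169}*(+1) + \frac{2699449}{96864964}*(-1) = -\frac{1}{36} (each basis 2-blade squares to minus the product of its generators' squares); cross terms between blades sharing an index anticommute and cancel. So B^2 = -\frac{1}{36}.
Answer: rotation, certificate B^2 = -\frac{1}{36}. Key observation: B^2 = -\frac{1}{36} is a conjugation invariant, so its sign decides the class regardless of the surface form of B.


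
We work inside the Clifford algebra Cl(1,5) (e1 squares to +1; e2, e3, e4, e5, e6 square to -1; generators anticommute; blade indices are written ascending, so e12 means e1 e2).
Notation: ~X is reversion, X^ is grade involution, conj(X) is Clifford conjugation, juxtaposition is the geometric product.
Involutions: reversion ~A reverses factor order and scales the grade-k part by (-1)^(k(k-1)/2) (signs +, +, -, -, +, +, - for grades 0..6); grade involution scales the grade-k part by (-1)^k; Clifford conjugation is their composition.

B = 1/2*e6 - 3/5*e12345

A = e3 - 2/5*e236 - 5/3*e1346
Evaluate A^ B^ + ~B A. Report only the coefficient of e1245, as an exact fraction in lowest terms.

first term: 1/5*e23 + 1/2*e36 - 5/6*e134 - e256 + 3/5*e1245 + 6/25*e1456
second term: 1/5*e23 - 1/2*e36 - 5/6*e134 - e256 + 3/5*e1245 - 6/25*e1456
Answer: 6/5


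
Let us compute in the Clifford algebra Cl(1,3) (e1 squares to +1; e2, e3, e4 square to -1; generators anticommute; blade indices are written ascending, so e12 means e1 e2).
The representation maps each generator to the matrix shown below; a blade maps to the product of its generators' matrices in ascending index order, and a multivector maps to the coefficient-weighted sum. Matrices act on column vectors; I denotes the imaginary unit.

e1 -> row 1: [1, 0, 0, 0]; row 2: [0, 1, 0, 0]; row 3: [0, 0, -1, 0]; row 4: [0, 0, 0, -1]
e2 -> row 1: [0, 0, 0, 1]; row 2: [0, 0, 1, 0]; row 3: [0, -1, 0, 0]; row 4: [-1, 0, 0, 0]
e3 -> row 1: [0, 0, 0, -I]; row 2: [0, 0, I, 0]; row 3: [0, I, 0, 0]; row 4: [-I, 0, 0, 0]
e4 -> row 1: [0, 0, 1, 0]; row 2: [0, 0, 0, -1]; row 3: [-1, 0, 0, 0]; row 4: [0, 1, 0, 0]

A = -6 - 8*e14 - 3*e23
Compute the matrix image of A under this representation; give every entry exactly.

Bivector images (products of the table entries): rho(e14) = rho(e1)rho(e4) = row 1: [0, 0, 1, 0]; row 2: [0, 0, 0, -1]; row 3: [1, 0, 0, 0]; row 4: [0, -1, 0, 0]; rho(e23) = rho(e2)rho(e3) = row 1: [-I, 0, 0, 0]; row 2: [0, I, 0, 0]; row 3: [0, 0, -I, 0]; row 4: [0, 0, 0, I].
M = (-6)*1 + (-8)*rho(e14) + (-3)*rho(e23), summed entrywise (1 is the identity matrix):
Answer: row 1: [-6 + 3*I, 0, -8, 0]; row 2: [0, -6 - 3*I, 0, 8]; row 3: [-8, 0, -6 + 3*I, 0]; row 4: [0, 8, 0, -6 - 3*I]


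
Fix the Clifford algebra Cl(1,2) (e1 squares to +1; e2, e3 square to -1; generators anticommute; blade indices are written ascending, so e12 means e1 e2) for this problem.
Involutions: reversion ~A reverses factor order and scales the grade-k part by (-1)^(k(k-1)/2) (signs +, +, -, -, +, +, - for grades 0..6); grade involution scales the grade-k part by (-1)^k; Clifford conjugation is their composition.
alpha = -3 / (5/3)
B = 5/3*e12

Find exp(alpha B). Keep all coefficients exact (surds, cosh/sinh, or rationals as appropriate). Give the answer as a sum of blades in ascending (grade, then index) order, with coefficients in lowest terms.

B^2 = (5/3)^2*(e12)^2 = 25/9*(+1) = 25/9 (a basis 2-blade squares to minus the product of its generators' squares).
B^2 = 25/9 — hyperbolic case — the even/odd split gives cosh and sinh: l = 5/3, alpha*l = -3, so exp(alpha B) = cosh(-3) + (sinh(-3)/(5/3))*B = cosh(3) + (-3*sinh(3)/5)*B.
Answer: cosh(3) - sinh(3)*e12


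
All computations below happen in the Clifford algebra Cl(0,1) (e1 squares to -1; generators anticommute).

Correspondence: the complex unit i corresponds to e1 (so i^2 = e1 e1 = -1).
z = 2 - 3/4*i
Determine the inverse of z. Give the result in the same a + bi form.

In blades: z = 2 - 3/4*e1.
With qbar = 2 + 3/4*e1 (scalar fixed, mapped units negated), z qbar = 73/16 (the sum of squared coefficients), so z^-1 = qbar / (73/16) = 32/73 + 12/73*e1; translating back:
Answer: 32/73 + 12/73*i


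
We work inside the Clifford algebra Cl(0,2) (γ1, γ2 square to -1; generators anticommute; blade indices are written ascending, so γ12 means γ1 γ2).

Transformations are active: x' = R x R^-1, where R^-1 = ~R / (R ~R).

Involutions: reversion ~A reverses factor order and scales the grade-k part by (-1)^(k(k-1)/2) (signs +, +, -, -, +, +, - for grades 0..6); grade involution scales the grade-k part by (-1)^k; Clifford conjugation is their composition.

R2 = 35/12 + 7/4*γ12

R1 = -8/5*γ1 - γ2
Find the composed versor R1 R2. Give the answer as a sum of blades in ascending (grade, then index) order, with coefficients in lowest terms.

Distribute over the terms of R1 (each basis-blade product reordered to ascending indices, repeated generators contracted through their squares):
(-8/5*γ1) R2 = -14/3*γ1 + 14/5*γ2
(-γ2) R2 = -7/4*γ1 - 35/12*γ2
Summing the partial products and collecting blades:
Answer: -77/12*γ1 - 7/60*γ2


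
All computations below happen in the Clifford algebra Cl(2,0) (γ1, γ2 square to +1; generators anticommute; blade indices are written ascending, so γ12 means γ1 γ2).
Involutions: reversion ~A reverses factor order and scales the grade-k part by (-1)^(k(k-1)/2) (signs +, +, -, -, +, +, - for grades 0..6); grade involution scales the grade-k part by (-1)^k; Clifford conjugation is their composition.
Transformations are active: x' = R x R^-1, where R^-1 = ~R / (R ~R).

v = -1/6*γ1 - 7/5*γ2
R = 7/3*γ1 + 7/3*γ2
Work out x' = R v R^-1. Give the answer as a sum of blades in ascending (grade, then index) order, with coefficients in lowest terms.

~R = 7/3*γ1 + 7/3*γ2, and R ~R = 98/9, so R^-1 = ~R / (98/9).
R v = -329/90 - 259/90*γ12
Answer: -7/5*γ1 - 1/6*γ2


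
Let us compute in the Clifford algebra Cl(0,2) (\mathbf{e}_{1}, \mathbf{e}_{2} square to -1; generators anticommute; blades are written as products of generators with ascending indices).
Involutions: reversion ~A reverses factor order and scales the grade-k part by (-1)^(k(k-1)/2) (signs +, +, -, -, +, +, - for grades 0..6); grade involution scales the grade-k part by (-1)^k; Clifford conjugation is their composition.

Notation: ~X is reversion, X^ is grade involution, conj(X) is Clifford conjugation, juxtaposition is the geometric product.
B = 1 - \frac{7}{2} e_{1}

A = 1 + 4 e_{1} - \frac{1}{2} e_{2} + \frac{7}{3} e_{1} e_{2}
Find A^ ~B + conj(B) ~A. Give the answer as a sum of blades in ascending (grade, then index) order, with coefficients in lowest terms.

first term: -13 - \frac{15}{2} e_{1} - \frac{23}{3} e_{2} + \frac{49}{12} e_{1} e_{2}
second term: -13 + \frac{15}{2} e_{1} + \frac{23}{3} e_{2} - \frac{49}{12} e_{1} e_{2}
Answer: -26


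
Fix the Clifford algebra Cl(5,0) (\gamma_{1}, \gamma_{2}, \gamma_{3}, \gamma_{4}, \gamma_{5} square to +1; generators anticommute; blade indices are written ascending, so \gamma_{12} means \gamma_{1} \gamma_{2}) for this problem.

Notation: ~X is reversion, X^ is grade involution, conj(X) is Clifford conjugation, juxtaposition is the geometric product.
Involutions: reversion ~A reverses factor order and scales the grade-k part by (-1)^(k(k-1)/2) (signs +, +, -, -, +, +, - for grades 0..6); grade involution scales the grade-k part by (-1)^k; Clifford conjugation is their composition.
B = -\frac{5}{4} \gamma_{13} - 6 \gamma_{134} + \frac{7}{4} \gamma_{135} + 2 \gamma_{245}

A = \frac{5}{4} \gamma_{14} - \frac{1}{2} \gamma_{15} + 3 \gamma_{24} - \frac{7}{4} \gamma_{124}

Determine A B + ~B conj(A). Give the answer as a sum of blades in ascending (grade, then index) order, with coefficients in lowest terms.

first term: -\frac{67}{8} \gamma_{3} - 6 \gamma_{5} + \frac{7}{2} \gamma_{15} - \frac{21}{2} \gamma_{23} - \frac{25}{16} \gamma_{34} + \frac{5}{8} \gamma_{35} + 18 \gamma_{123} - \gamma_{124} - \frac{5}{2} \gamma_{125} - \frac{35}{16} \gamma_{234} - \frac{13}{16} \gamma_{345} + \frac{15}{4} \gamma_{1234} + \frac{49}{16} \gamma_{2345} - \frac{21}{4} \gamma_{12345}
second term: -\frac{67}{8} \gamma_{3} - 6 \gamma_{5} + \frac{7}{2} \gamma_{15} - \frac{21}{2} \gamma_{23} + \frac{25}{16} \gamma_{34} - \frac{5}{8} \gamma_{35} - 18 \gamma_{123} + \gamma_{124} + \frac{5}{2} \gamma_{125} - \frac{35}{16} \gamma_{234} + \frac{13}{16} \gamma_{345} + \frac{15}{4} \gamma_{1234} - \frac{49}{16} \gamma_{2345} - \frac{21}{4} \gamma_{12345}
Answer: -\frac{67}{4} \gamma_{3} - 12 \gamma_{5} + 7 \gamma_{15} - 21 \gamma_{23} - \frac{35}{8} \gamma_{234} + \frac{15}{2} \gamma_{1234} - \frac{21}{2} \gamma_{12345}


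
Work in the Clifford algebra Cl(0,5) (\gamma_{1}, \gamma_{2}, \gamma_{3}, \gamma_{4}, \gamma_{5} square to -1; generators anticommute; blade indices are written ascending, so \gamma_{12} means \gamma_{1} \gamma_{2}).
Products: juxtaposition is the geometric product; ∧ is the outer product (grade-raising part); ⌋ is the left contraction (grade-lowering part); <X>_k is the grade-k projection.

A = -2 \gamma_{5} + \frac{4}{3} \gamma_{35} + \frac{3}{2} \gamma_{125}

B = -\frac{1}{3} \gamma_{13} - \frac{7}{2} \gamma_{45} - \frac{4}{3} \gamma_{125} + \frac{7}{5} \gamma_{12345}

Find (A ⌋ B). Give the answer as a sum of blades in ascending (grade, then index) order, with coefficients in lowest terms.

step 1: -2 + 7 \gamma_{4} - \frac{8}{3} \gamma_{12} + \frac{21}{10} \gamma_{34} + \frac{28}{15} \gamma_{124} + \frac{14}{5} \gamma_{1234}
Answer: -2 + 7 \gamma_{4} - \frac{8}{3} \gamma_{12} + \frac{21}{10} \gamma_{34} + \frac{28}{15} \gamma_{124} + \frac{14}{5} \gamma_{1234}


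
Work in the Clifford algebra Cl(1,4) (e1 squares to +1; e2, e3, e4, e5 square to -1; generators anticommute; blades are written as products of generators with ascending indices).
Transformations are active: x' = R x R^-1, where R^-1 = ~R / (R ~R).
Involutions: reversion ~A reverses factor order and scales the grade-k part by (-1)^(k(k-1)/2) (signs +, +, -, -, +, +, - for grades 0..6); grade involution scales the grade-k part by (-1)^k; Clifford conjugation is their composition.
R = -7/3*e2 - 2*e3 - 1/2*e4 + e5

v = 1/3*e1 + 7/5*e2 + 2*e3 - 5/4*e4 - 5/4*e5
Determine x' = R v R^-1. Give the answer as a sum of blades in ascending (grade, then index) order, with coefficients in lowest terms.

~R = -7/3*e2 - 2*e3 - 1/2*e4 + e5, and R ~R = -385/36, so R^-1 = ~R / (-385/36).
R v = 947/120 + 7/9*e1 e2 + 2/3*e1 e3 + 1/6*e1 e4 - 1/3*e1 e5 - 28/15*e2 e3 + 217/60*e2 e4 + 91/60*e2 e5 + 7/2*e3 e4 + 1/2*e3 e5 + 15/8*e4 e5
Answer: -1/3*e1 + 562/275*e2 + 1832/1925*e3 + 15307/7700*e4 - 1739/7700*e5


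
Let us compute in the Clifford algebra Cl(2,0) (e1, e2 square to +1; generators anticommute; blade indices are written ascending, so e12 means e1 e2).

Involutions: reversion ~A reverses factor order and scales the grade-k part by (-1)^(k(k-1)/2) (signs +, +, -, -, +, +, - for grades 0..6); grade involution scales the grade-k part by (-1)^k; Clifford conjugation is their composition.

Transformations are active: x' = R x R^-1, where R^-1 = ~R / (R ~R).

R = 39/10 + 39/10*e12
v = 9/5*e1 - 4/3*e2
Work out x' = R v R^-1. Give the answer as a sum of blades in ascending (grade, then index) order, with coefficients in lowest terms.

~R = 39/10 - 39/10*e12, and R ~R = 1521/50, so R^-1 = ~R / (1521/50).
R v = 91/50*e1 - 611/50*e2
Answer: -4/3*e1 - 9/5*e2


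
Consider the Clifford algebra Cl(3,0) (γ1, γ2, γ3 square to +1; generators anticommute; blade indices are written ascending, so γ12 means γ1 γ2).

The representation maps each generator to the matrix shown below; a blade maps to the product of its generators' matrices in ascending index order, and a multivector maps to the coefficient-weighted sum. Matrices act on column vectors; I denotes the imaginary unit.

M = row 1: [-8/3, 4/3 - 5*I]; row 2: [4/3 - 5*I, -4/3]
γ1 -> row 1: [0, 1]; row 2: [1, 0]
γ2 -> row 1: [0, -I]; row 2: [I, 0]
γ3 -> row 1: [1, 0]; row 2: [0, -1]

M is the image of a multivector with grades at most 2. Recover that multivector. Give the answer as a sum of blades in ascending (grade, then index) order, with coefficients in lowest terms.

Method: 1, rho(γ1), rho(γ2), rho(γ3) form a trace-orthogonal basis of the 2x2 complex matrices (tr(X Y) = 2 if X = Y, else 0), so M = m0*1 + m1*rho(γ1) + m2*rho(γ2) + m3*rho(γ3) with m0 = tr(M)/2 = -2, m1 = tr(M rho(γ1))/2 = 4/3 - 5*I, m2 = tr(M rho(γ2))/2 = 0, m3 = tr(M rho(γ3))/2 = -2/3.
Multiplying table entries, the bivector images are rho(γ12) = I*rho(γ3), rho(γ13) = -I*rho(γ2), rho(γ23) = I*rho(γ1); with real blade coefficients the real parts of m0..m3 are the coefficients of 1, γ1, γ2, γ3 and the imaginary parts give the bivectors (γ23: Im m1, γ13: -Im m2, γ12: Im m3).
Answer: -2 + 4/3*γ1 - 2/3*γ3 - 5*γ23


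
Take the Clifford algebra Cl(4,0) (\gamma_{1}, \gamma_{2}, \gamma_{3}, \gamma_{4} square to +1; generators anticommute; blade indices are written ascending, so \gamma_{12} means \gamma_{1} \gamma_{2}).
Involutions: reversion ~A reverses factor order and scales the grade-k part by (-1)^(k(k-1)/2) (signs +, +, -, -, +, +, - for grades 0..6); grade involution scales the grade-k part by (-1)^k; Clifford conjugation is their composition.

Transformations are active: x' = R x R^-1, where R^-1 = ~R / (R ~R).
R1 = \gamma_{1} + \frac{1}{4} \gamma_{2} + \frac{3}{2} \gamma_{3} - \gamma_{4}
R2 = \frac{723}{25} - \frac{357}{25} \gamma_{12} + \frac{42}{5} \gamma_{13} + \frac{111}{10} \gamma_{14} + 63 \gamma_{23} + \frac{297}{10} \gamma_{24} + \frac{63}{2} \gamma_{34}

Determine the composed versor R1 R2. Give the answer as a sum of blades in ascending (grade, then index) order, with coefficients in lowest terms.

Distribute over the terms of R1 (each basis-blade product reordered to ascending indices, repeated generators contracted through their squares):
(\gamma_{1}) R2 = \frac{723}{25} \gamma_{1} - \frac{357}{25} \gamma_{2} + \frac{42}{5} \gamma_{3} + \frac{111}{10} \gamma_{4} + 63 \gamma_{123} + \frac{297}{10} \gamma_{124} + \frac{63}{2} \gamma_{134}
(\frac{1}{4} \gamma_{2}) R2 = \frac{357}{100} \gamma_{1} + \frac{723}{100} \gamma_{2} + \frac{63}{4} \gamma_{3} + \frac{297}{40} \gamma_{4} - \frac{21}{10} \gamma_{123} - \frac{111}{40} \gamma_{124} + \frac{63}{8} \gamma_{234}
(\frac{3}{2} \gamma_{3}) R2 = -\frac{63}{5} \gamma_{1} - \frac{189}{2} \gamma_{2} + \frac{2169}{50} \gamma_{3} + \frac{189}{4} \gamma_{4} - \frac{1071}{50} \gamma_{123} - \frac{333}{20} \gamma_{134} - \frac{891}{20} \gamma_{234}
(-\gamma_{4}) R2 = \frac{111}{10} \gamma_{1} + \frac{297}{10} \gamma_{2} + \frac{63}{2} \gamma_{3} - \frac{723}{25} \gamma_{4} + \frac{357}{25} \gamma_{124} - \frac{42}{5} \gamma_{134} - 63 \gamma_{234}
Summing the partial products and collecting blades:
Answer: \frac{3099}{100} \gamma_{1} - \frac{1437}{20} \gamma_{2} + \frac{9903}{100} \gamma_{3} + \frac{7371}{200} \gamma_{4} + \frac{987}{25} \gamma_{123} + \frac{8241}{200} \gamma_{124} + \frac{129}{20} \gamma_{134} - \frac{3987}{40} \gamma_{234}


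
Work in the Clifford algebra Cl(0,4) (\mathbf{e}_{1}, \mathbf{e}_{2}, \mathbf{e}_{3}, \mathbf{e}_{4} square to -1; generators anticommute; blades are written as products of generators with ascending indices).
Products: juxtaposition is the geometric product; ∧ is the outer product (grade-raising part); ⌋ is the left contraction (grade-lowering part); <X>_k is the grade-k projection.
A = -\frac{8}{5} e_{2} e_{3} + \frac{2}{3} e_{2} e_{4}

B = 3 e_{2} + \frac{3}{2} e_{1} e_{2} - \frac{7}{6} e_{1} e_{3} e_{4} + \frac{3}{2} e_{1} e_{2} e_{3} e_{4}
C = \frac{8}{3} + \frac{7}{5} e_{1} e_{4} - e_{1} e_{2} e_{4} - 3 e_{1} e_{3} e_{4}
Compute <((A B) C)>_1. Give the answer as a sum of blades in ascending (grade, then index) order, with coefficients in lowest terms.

step 1: -\frac{24}{5} e_{3} + 2 e_{4} - \frac{7}{5} e_{1} e_{3} + \frac{17}{5} e_{1} e_{4} - \frac{7}{9} e_{1} e_{2} e_{3} - \frac{28}{15} e_{1} e_{2} e_{4}
step 2: -\frac{217}{75} + \frac{14}{5} e_{1} - \frac{451}{75} e_{2} - 23 e_{3} + \frac{17}{15} e_{4} + 2 e_{1} e_{2} + \frac{34}{15} e_{1} e_{3} + \frac{352}{15} e_{1} e_{4} - \frac{28}{5} e_{2} e_{3} + \frac{7}{3} e_{2} e_{4} - \frac{616}{225} e_{3} e_{4} - \frac{56}{27} e_{1} e_{2} e_{3} - \frac{224}{45} e_{1} e_{2} e_{4} + \frac{168}{25} e_{1} e_{3} e_{4} - \frac{14}{45} e_{2} e_{3} e_{4} + \frac{24}{5} e_{1} e_{2} e_{3} e_{4}
step 3: \frac{14}{5} e_{1} - \frac{451}{75} e_{2} - 23 e_{3} + \frac{17}{15} e_{4}
Answer: \frac{14}{5} e_{1} - \frac{451}{75} e_{2} - 23 e_{3} + \frac{17}{15} e_{4}


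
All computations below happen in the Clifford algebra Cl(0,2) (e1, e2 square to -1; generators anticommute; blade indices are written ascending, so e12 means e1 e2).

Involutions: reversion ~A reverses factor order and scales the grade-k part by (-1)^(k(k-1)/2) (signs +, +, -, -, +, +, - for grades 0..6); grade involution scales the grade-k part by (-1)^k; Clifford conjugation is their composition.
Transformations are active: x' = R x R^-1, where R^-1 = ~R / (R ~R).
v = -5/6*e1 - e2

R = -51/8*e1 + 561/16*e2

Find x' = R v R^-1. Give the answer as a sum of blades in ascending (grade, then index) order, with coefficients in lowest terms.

~R = -51/8*e1 + 561/16*e2, and R ~R = -325125/256, so R^-1 = ~R / (-325125/256).
R v = 119/4 + 1139/32*e12
Answer: 283/250*e1 - 241/375*e2


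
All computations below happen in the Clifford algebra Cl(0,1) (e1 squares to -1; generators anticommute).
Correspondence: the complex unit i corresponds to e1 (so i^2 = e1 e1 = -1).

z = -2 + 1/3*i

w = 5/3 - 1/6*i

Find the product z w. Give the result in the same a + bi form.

In blades: z = -2 + 1/3*e1, w = 5/3 - 1/6*e1.
Distribute z over w term by term (generator squares from the signature, products reordered to ascending indices): (-2)*w = -10/3 + 1/3*e1; (1/3*e1)*w = 1/18 + 5/9*e1.
Sum: -59/18 + 8/9*e1; translating back through the correspondence:
Answer: -59/18 + 8/9*i


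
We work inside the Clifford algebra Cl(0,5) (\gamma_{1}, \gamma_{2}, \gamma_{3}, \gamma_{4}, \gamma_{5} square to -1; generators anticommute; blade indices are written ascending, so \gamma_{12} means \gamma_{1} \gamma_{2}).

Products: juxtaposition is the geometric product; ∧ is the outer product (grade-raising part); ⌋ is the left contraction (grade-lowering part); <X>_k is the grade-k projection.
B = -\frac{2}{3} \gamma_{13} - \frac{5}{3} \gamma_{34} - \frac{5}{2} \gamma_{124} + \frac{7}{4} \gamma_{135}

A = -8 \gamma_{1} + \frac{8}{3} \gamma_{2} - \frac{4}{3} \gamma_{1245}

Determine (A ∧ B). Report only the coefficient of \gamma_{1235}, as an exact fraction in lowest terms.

step 1: \frac{16}{9} \gamma_{123} + \frac{40}{3} \gamma_{134} - \frac{40}{9} \gamma_{234} - \frac{14}{3} \gamma_{1235}
Answer: -\frac{14}{3}


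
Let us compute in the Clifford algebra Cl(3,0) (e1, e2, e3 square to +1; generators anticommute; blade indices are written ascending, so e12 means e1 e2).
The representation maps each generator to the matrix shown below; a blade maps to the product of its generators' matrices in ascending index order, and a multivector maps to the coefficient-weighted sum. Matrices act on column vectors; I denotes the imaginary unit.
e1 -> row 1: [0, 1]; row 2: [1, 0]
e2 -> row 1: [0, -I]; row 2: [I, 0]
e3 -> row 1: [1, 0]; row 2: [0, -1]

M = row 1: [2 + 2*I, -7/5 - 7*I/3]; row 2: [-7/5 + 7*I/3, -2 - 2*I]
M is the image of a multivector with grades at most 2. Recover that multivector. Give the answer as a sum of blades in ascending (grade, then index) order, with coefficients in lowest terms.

Method: 1, rho(e1), rho(e2), rho(e3) form a trace-orthogonal basis of the 2x2 complex matrices (tr(X Y) = 2 if X = Y, else 0), so M = m0*1 + m1*rho(e1) + m2*rho(e2) + m3*rho(e3) with m0 = tr(M)/2 = 0, m1 = tr(M rho(e1))/2 = -7/5, m2 = tr(M rho(e2))/2 = 7/3, m3 = tr(M rho(e3))/2 = 2 + 2*I.
Multiplying table entries, the bivector images are rho(e12) = I*rho(e3), rho(e13) = -I*rho(e2), rho(e23) = I*rho(e1); with real blade coefficients the real parts of m0..m3 are the coefficients of 1, e1, e2, e3 and the imaginary parts give the bivectors (e23: Im m1, e13: -Im m2, e12: Im m3).
Answer: -7/5*e1 + 7/3*e2 + 2*e3 + 2*e12


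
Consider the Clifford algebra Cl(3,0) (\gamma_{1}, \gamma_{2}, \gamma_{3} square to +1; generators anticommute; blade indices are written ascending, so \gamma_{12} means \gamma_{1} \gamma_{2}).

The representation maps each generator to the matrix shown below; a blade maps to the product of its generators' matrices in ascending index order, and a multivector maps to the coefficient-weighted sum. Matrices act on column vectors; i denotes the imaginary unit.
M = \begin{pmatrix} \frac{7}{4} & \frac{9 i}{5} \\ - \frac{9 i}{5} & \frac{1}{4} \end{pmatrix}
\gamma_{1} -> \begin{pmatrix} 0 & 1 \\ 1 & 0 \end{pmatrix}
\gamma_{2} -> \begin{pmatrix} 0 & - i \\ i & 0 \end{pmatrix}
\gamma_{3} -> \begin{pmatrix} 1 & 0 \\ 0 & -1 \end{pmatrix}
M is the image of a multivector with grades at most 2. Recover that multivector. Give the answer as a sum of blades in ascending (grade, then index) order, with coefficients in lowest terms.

Method: 1, rho(\gamma_{1}), rho(\gamma_{2}), rho(\gamma_{3}) form a trace-orthogonal basis of the 2x2 complex matrices (tr(X Y) = 2 if X = Y, else 0), so M = m0*1 + m1*rho(\gamma_{1}) + m2*rho(\gamma_{2}) + m3*rho(\gamma_{3}) with m0 = tr(M)/2 = 1, m1 = tr(M rho(\gamma_{1}))/2 = 0, m2 = tr(M rho(\gamma_{2}))/2 = - \frac{9}{5}, m3 = tr(M rho(\gamma_{3}))/2 = \frac{3}{4}.
Multiplying table entries, the bivector images are rho(\gamma_{12}) = i*rho(\gamma_{3}), rho(\gamma_{13}) = -i*rho(\gamma_{2}), rho(\gamma_{23}) = i*rho(\gamma_{1}); with real blade coefficients the real parts of m0..m3 are the coefficients of 1, \gamma_{1}, \gamma_{2}, \gamma_{3} and the imaginary parts give the bivectors (\gamma_{23}: Im m1, \gamma_{13}: -Im m2, \gamma_{12}: Im m3).
Answer: 1 - \frac{9}{5} \gamma_{2} + \frac{3}{4} \gamma_{3}


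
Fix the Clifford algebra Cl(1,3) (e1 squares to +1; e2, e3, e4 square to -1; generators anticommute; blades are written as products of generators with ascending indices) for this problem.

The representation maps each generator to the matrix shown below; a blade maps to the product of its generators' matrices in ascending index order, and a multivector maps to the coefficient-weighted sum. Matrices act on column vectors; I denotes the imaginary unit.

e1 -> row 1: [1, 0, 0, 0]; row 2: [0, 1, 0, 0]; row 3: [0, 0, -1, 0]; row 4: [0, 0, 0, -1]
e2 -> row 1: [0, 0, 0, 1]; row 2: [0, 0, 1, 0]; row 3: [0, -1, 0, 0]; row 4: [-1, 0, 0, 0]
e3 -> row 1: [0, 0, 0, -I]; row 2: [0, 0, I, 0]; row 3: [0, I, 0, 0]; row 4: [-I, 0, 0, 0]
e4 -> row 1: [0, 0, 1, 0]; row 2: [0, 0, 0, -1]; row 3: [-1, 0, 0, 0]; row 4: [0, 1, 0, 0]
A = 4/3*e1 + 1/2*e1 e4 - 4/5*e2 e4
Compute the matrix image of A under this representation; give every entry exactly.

Bivector images (products of the table entries): rho(e1 e4) = rho(e1)rho(e4) = row 1: [0, 0, 1, 0]; row 2: [0, 0, 0, -1]; row 3: [1, 0, 0, 0]; row 4: [0, -1, 0, 0]; rho(e2 e4) = rho(e2)rho(e4) = row 1: [0, 1, 0, 0]; row 2: [-1, 0, 0, 0]; row 3: [0, 0, 0, 1]; row 4: [0, 0, -1, 0].
M = (4/3)*rho(e1) + (1/2)*rho(e1 e4) + (-4/5)*rho(e2 e4), summed entrywise:
Answer: row 1: [4/3, -4/5, 1/2, 0]; row 2: [4/5, 4/3, 0, -1/2]; row 3: [1/2, 0, -4/3, -4/5]; row 4: [0, -1/2, 4/5, -4/3]


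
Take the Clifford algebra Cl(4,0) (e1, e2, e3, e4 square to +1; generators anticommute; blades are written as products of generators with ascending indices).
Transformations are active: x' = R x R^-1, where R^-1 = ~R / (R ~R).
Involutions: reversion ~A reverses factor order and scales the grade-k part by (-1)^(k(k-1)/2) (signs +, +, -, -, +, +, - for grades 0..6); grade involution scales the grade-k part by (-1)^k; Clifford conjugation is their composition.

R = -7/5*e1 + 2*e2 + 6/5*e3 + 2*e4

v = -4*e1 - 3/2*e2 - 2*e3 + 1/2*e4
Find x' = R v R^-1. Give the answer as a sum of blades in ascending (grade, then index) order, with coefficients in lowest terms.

~R = -7/5*e1 + 2*e2 + 6/5*e3 + 2*e4, and R ~R = 57/5, so R^-1 = ~R / (57/5).
R v = 6/5 + 101/10*e1 e2 + 38/5*e1 e3 + 73/10*e1 e4 - 11/5*e2 e3 + 4*e2 e4 + 23/5*e3 e4
Answer: 352/95*e1 + 73/38*e2 + 214/95*e3 - 3/38*e4


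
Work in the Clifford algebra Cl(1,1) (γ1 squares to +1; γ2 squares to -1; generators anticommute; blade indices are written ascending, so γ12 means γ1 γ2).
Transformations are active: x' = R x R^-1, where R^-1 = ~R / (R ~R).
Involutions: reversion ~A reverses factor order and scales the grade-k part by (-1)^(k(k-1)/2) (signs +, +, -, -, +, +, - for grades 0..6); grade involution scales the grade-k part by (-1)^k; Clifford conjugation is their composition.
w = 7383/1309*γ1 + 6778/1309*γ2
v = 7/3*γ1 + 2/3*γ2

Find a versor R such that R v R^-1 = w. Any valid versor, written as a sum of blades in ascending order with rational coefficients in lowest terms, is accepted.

Sketch: the shared square 5 makes R = v + w = 31312/3927*γ1 + 22952/3927*γ2 the natural versor; its sandwich fixes that direction, negates (v - w)/2, and sends v to w.
Answer: 31312/3927*γ1 + 22952/3927*γ2


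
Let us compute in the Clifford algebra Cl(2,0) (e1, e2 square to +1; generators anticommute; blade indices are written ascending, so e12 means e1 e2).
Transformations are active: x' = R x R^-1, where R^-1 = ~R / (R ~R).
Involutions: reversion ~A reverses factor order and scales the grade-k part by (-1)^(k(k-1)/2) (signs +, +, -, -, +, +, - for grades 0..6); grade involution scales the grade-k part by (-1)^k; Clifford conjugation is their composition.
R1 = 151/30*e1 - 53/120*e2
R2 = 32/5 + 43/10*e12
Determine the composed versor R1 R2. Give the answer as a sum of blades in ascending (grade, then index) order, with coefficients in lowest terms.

Distribute over the terms of R1 (each basis-blade product reordered to ascending indices, repeated generators contracted through their squares):
(151/30*e1) R2 = 2416/75*e1 + 6493/300*e2
(-53/120*e2) R2 = 2279/1200*e1 - 212/75*e2
Summing the partial products and collecting blades:
Answer: 2729/80*e1 + 1129/60*e2


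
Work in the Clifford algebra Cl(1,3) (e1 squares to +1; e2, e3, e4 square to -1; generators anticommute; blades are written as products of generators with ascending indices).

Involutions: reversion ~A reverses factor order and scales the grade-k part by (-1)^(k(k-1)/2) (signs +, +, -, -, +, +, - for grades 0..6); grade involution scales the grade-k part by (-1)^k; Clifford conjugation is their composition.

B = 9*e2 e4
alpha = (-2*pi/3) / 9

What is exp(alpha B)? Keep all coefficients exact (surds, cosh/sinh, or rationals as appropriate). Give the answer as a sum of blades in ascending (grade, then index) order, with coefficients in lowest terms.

B^2 = (9)^2*(e2 e4)^2 = 81*(-1) = -81 (a basis 2-blade squares to minus the product of its generators' squares).
B^2 = -81 — since the square is negative, the closed form is circular: l = 9, alpha*l = -2*pi/3, so exp(alpha B) = cos(-2*pi/3) + (sin(-2*pi/3)/9)*B = -1/2 + (-sqrt(3)/18)*B.
Answer: -1/2 - sqrt(3)/2*e2 e4


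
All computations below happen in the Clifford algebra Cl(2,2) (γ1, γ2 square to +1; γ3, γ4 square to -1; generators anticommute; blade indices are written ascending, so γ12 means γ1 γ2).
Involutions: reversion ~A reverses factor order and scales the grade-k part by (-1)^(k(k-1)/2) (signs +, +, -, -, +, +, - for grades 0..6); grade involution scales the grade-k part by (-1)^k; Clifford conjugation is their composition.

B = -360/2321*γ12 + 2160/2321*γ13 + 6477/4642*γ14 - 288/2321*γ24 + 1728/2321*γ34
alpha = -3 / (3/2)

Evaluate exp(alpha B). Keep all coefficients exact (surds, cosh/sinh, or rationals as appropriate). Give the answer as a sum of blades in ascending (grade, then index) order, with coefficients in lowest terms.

B^2 term by term: the squares give (-360/2321)^2*(γ12)^2 + (2160/2321)^2*(γ13)^2 + (6477/4642)^2*(γ14)^2 + (-288/2321)^2*(γ24)^2 + (1728/2321)^2*(γ34)^2 = 129600/5387041*(-1) + 4665600/5387041*(+1) + 41951529/21548164*(+1) + 82944/5387041*(+1) + 2985984/5387041*(-1) = 9/4 (each basis 2-blade squares to minus the product of its generators' squares); cross terms between blades sharing an index anticommute and cancel; the commuting (index-disjoint) pairs give grade-4 terms 2*c*c'*(blade product), which cancel blade by blade — γ1234: -1244160/5387041 + 1244160/5387041 = 0 — confirming B is simple. So B^2 = 9/4.
B^2 = 9/4 — B^2 > 0, so the exponential closes hyperbolically: l = 3/2, alpha*l = -3, so exp(alpha B) = cosh(-3) + (sinh(-3)/(3/2))*B = cosh(3) + (-2*sinh(3)/3)*B.
Answer: cosh(3) + 240*sinh(3)/2321*γ12 - 1440*sinh(3)/2321*γ13 - 2159*sinh(3)/2321*γ14 + 192*sinh(3)/2321*γ24 - 1152*sinh(3)/2321*γ34


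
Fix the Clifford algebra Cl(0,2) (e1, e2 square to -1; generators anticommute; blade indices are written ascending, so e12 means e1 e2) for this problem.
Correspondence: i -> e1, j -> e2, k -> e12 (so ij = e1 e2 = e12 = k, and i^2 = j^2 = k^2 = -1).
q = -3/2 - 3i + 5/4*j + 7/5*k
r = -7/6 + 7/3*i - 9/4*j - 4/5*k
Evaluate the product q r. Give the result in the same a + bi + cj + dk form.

In blades: q = -3/2 - 3*e1 + 5/4*e2 + 7/5*e12, r = -7/6 + 7/3*e1 - 9/4*e2 - 4/5*e12.
Distribute q over r term by term (generator squares from the signature, products reordered to ascending indices): (-3/2)*r = 7/4 - 7/2*e1 + 27/8*e2 + 6/5*e12; (-3*e1)*r = 7 + 7/2*e1 - 12/5*e2 + 27/4*e12; (5/4*e2)*r = 45/16 - e1 - 35/24*e2 - 35/12*e12; (7/5*e12)*r = 28/25 + 63/20*e1 + 49/15*e2 - 49/30*e12.
Sum: 5073/400 + 43/20*e1 + 167/60*e2 + 17/5*e12; translating back through the correspondence:
Answer: 5073/400 + 43/20*i + 167/60*j + 17/5*k


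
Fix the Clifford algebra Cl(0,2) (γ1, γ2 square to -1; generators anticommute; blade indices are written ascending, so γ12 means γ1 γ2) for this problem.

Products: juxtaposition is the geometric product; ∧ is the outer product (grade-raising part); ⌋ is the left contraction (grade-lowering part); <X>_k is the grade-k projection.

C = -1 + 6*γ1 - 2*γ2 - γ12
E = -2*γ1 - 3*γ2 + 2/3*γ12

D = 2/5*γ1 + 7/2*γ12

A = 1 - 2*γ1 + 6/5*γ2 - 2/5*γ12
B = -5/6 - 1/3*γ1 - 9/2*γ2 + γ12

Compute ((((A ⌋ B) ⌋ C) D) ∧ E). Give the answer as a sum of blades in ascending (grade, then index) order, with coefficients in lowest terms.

step 1: 43/10 + 13/15*γ1 - 5/2*γ2 + γ12
step 2: -27/2 + 283/10*γ1 - 116/15*γ2 - 43/10*γ12
step 3: 373/100 - 487/15*γ1 - 10077/100*γ2 - 13247/300*γ12
step 4: -373/50*γ1 - 1119/100*γ2 - 7624/75*γ12
Answer: -373/50*γ1 - 1119/100*γ2 - 7624/75*γ12


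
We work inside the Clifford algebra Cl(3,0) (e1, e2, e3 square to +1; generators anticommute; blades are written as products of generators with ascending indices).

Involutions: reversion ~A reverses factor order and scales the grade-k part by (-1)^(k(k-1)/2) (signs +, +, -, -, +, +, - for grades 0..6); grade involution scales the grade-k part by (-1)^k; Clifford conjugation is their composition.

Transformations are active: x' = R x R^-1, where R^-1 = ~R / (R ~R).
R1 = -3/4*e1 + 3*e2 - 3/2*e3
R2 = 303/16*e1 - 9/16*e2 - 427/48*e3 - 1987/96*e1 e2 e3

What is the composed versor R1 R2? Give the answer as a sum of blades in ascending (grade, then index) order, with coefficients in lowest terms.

Distribute over the terms of R1 (each basis-blade product reordered to ascending indices, repeated generators contracted through their squares):
(-3/4*e1) R2 = -909/64 + 27/64*e1 e2 + 427/64*e1 e3 + 1987/128*e2 e3
(3*e2) R2 = -27/16 - 909/16*e1 e2 + 1987/32*e1 e3 - 427/16*e2 e3
(-3/2*e3) R2 = 427/32 + 1987/64*e1 e2 + 909/32*e1 e3 - 27/32*e2 e3
Summing the partial products and collecting blades:
Answer: -163/64 - 811/32*e1 e2 + 6219/64*e1 e3 - 1537/128*e2 e3


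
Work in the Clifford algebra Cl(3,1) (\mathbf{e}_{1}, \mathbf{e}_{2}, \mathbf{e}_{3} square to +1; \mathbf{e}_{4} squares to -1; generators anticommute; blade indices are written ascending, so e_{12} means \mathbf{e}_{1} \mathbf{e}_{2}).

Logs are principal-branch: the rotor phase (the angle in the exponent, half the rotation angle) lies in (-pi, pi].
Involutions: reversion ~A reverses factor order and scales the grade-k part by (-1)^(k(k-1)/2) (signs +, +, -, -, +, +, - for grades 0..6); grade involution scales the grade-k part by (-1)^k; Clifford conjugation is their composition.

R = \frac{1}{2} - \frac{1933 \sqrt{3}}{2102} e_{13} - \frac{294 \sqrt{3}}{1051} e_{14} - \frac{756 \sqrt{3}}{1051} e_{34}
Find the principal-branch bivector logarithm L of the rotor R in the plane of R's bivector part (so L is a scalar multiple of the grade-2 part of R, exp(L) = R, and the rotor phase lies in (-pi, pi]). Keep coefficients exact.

The scalar part of R is \frac{1}{2}, and that scalar determines the rotor phase on the principal branch; recovering the unit plane as bivector-part over sine of the phase gives L = phase * plane.
Concretely: cos(phase) = \frac{1}{2} gives phase = ±\frac{\pi}{3}, and since phase/sin(phase) is even the sign is immaterial: L = (phase/sin(phase)) * <R>_2 = (\frac{2 \sqrt{3} \pi}{9}) * <R>_2.
Answer: - \frac{1933 \pi}{3153} e_{13} - \frac{196 \pi}{1051} e_{14} - \frac{504 \pi}{1051} e_{34}


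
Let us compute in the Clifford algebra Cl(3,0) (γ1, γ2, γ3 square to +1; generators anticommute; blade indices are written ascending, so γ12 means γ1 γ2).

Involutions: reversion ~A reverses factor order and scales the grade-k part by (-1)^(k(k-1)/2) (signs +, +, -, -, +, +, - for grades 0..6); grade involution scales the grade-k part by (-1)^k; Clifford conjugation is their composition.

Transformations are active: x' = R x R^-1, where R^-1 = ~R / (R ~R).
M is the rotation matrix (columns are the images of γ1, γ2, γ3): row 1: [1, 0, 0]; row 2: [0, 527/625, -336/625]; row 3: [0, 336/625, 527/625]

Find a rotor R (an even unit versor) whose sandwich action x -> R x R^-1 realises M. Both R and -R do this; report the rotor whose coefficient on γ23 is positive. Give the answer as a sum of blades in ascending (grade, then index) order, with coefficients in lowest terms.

Method: write R = a + b12*γ12 + b13*γ13 + b23*γ23 with a^2 + b12^2 + b13^2 + b23^2 = 1 (so R^-1 = ~R). Expanding the columns R e_j ~R gives tr M = 4a^2 - 1 and, from the antisymmetric part, M21 - M12 = -4a*b12, M13 - M31 = 4a*b13, M32 - M23 = -4a*b23.
Here tr M = 1679/625, so a^2 = (1 + tr M)/4 = 576/625 and a = ±24/25. Taking a = 24/25: M21 - M12 = 0, M13 - M31 = 0, M32 - M23 = 672/625, giving b12 = 0, b13 = 0, b23 = -7/25, i.e. R = 24/25 - 7/25*γ23.
Its γ23 coefficient is negative, so report the other preimage -R.
Answer: -24/25 + 7/25*γ23. Uniqueness: Spin(3) -> SO(3) maps R and -R to the same rotation of trace 1679/625; fixing the sign of the γ23 coefficient removes the ambiguity.


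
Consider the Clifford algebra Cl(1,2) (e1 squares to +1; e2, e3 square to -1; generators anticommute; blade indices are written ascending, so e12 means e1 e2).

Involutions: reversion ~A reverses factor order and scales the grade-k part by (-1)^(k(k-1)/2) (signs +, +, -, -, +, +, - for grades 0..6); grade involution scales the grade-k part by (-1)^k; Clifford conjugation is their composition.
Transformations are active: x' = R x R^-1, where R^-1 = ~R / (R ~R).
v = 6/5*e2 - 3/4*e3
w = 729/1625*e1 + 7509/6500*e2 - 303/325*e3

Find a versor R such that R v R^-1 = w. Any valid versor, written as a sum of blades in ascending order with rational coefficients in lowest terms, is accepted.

Take R = v + w = 729/1625*e1 + 15309/6500*e2 - 2187/1300*e3. Because q(v) = q(w) = -801/400, conjugation by R sends v exactly to w.
Answer: 729/1625*e1 + 15309/6500*e2 - 2187/1300*e3


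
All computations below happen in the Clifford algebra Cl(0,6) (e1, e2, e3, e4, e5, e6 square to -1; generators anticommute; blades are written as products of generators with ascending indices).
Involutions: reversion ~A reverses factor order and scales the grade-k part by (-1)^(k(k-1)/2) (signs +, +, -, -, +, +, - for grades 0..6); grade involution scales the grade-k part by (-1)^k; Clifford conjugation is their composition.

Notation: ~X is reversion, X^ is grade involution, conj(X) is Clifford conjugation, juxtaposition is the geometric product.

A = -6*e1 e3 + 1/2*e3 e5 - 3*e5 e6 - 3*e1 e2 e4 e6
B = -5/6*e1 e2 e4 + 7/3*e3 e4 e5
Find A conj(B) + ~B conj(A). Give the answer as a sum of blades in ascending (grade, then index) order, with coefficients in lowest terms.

first term: 7/6*e4 - 5/2*e6 + 14*e1 e4 e5 - 5*e2 e3 e4 - 7*e3 e4 e6 + 5/12*e1 e2 e3 e4 e5 + 7*e1 e2 e3 e5 e6 + 5/2*e1 e2 e4 e5 e6
second term: 7/6*e4 - 5/2*e6 - 14*e1 e4 e5 + 5*e2 e3 e4 + 7*e3 e4 e6 + 5/12*e1 e2 e3 e4 e5 + 7*e1 e2 e3 e5 e6 + 5/2*e1 e2 e4 e5 e6
Answer: 7/3*e4 - 5*e6 + 5/6*e1 e2 e3 e4 e5 + 14*e1 e2 e3 e5 e6 + 5*e1 e2 e4 e5 e6


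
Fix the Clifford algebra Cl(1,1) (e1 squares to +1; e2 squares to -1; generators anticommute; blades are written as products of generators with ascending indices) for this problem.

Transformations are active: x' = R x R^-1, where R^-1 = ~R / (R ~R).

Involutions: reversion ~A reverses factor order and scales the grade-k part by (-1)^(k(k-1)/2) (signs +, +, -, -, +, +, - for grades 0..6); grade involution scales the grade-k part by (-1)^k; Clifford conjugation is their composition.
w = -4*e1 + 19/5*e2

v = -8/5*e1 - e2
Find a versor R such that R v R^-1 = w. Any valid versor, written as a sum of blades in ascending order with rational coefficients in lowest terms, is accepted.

Construction: equal norms (both 39/25) license R = v + w = -28/5*e1 + 14/5*e2 — nothing changes along that direction, while (v - w)/2 changes sign, so v maps onto w.
Answer: -28/5*e1 + 14/5*e2


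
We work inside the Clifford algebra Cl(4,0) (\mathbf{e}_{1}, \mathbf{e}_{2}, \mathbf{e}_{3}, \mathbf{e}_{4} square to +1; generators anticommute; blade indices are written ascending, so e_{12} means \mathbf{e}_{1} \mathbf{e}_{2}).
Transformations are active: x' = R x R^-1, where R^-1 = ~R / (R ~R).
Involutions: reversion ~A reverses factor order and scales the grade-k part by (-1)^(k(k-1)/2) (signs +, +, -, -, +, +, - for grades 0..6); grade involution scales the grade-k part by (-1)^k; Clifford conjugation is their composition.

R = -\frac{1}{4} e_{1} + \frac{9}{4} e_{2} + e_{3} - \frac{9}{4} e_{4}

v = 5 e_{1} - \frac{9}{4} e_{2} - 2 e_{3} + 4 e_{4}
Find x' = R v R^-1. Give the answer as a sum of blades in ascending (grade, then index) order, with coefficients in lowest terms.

~R = -\frac{1}{4} e_{1} + \frac{9}{4} e_{2} + e_{3} - \frac{9}{4} e_{4}, and R ~R = \frac{179}{16}, so R^-1 = ~R / (\frac{179}{16}).
R v = -\frac{277}{16} - \frac{171}{16} e_{12} - \frac{9}{2} e_{13} + \frac{41}{4} e_{14} - \frac{9}{4} e_{23} + \frac{63}{16} e_{24} - \frac{1}{2} e_{34}
Answer: -\frac{1513}{358} e_{1} - \frac{3375}{716} e_{2} - \frac{196}{179} e_{3} + \frac{1061}{358} e_{4}
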